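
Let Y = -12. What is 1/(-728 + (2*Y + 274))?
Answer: -1/478 ≈ -0.0020920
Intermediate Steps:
1/(-728 + (2*Y + 274)) = 1/(-728 + (2*(-12) + 274)) = 1/(-728 + (-24 + 274)) = 1/(-728 + 250) = 1/(-478) = -1/478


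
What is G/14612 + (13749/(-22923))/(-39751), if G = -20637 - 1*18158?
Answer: -11783425117049/4438210757292 ≈ -2.6550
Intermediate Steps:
G = -38795 (G = -20637 - 18158 = -38795)
G/14612 + (13749/(-22923))/(-39751) = -38795/14612 + (13749/(-22923))/(-39751) = -38795*1/14612 + (13749*(-1/22923))*(-1/39751) = -38795/14612 - 4583/7641*(-1/39751) = -38795/14612 + 4583/303737391 = -11783425117049/4438210757292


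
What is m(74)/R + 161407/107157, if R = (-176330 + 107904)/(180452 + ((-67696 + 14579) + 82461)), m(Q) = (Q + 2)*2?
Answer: -1703042140181/3666162441 ≈ -464.53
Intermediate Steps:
m(Q) = 4 + 2*Q (m(Q) = (2 + Q)*2 = 4 + 2*Q)
R = -34213/104898 (R = -68426/(180452 + (-53117 + 82461)) = -68426/(180452 + 29344) = -68426/209796 = -68426*1/209796 = -34213/104898 ≈ -0.32615)
m(74)/R + 161407/107157 = (4 + 2*74)/(-34213/104898) + 161407/107157 = (4 + 148)*(-104898/34213) + 161407*(1/107157) = 152*(-104898/34213) + 161407/107157 = -15944496/34213 + 161407/107157 = -1703042140181/3666162441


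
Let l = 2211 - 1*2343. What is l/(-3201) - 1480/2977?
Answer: -131652/288769 ≈ -0.45591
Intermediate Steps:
l = -132 (l = 2211 - 2343 = -132)
l/(-3201) - 1480/2977 = -132/(-3201) - 1480/2977 = -132*(-1/3201) - 1480*1/2977 = 4/97 - 1480/2977 = -131652/288769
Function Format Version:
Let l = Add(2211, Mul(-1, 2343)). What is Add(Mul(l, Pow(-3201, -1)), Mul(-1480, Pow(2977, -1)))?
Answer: Rational(-131652, 288769) ≈ -0.45591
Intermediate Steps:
l = -132 (l = Add(2211, -2343) = -132)
Add(Mul(l, Pow(-3201, -1)), Mul(-1480, Pow(2977, -1))) = Add(Mul(-132, Pow(-3201, -1)), Mul(-1480, Pow(2977, -1))) = Add(Mul(-132, Rational(-1, 3201)), Mul(-1480, Rational(1, 2977))) = Add(Rational(4, 97), Rational(-1480, 2977)) = Rational(-131652, 288769)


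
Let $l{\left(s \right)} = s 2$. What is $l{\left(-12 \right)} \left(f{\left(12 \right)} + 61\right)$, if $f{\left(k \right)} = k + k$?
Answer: $-2040$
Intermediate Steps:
$f{\left(k \right)} = 2 k$
$l{\left(s \right)} = 2 s$
$l{\left(-12 \right)} \left(f{\left(12 \right)} + 61\right) = 2 \left(-12\right) \left(2 \cdot 12 + 61\right) = - 24 \left(24 + 61\right) = \left(-24\right) 85 = -2040$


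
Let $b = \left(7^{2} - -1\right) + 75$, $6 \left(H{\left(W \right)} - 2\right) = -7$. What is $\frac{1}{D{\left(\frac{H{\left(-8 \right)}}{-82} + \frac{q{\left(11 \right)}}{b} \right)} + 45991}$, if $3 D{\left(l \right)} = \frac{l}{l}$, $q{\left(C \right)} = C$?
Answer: $\frac{3}{137974} \approx 2.1743 \cdot 10^{-5}$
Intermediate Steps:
$H{\left(W \right)} = \frac{5}{6}$ ($H{\left(W \right)} = 2 + \frac{1}{6} \left(-7\right) = 2 - \frac{7}{6} = \frac{5}{6}$)
$b = 125$ ($b = \left(49 + 1\right) + 75 = 50 + 75 = 125$)
$D{\left(l \right)} = \frac{1}{3}$ ($D{\left(l \right)} = \frac{l \frac{1}{l}}{3} = \frac{1}{3} \cdot 1 = \frac{1}{3}$)
$\frac{1}{D{\left(\frac{H{\left(-8 \right)}}{-82} + \frac{q{\left(11 \right)}}{b} \right)} + 45991} = \frac{1}{\frac{1}{3} + 45991} = \frac{1}{\frac{137974}{3}} = \frac{3}{137974}$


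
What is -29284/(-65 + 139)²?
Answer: -7321/1369 ≈ -5.3477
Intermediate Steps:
-29284/(-65 + 139)² = -29284/(74²) = -29284/5476 = -29284*1/5476 = -7321/1369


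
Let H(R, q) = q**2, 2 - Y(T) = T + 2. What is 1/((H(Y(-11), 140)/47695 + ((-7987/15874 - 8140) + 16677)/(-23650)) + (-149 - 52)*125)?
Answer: -7571104300/190223617032993 ≈ -3.9801e-5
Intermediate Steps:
Y(T) = -T (Y(T) = 2 - (T + 2) = 2 - (2 + T) = 2 + (-2 - T) = -T)
1/((H(Y(-11), 140)/47695 + ((-7987/15874 - 8140) + 16677)/(-23650)) + (-149 - 52)*125) = 1/((140**2/47695 + ((-7987/15874 - 8140) + 16677)/(-23650)) + (-149 - 52)*125) = 1/((19600*(1/47695) + ((-7987*1/15874 - 8140) + 16677)*(-1/23650)) - 201*125) = 1/((3920/9539 + ((-7987/15874 - 8140) + 16677)*(-1/23650)) - 25125) = 1/((3920/9539 + (-129222347/15874 + 16677)*(-1/23650)) - 25125) = 1/((3920/9539 + (135508351/15874)*(-1/23650)) - 25125) = 1/((3920/9539 - 286487/793700) - 25125) = 1/(378504507/7571104300 - 25125) = 1/(-190223617032993/7571104300) = -7571104300/190223617032993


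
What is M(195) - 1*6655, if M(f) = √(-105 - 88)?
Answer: -6655 + I*√193 ≈ -6655.0 + 13.892*I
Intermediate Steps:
M(f) = I*√193 (M(f) = √(-193) = I*√193)
M(195) - 1*6655 = I*√193 - 1*6655 = I*√193 - 6655 = -6655 + I*√193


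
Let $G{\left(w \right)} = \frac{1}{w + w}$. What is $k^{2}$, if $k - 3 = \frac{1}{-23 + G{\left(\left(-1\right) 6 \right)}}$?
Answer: $\frac{670761}{76729} \approx 8.7419$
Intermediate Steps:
$G{\left(w \right)} = \frac{1}{2 w}$
$k = \frac{819}{277}$ ($k = 3 + \frac{1}{-23 + \frac{1}{2 \left(\left(-1\right) 6\right)}} = 3 + \frac{1}{-23 + \frac{1}{2 \left(-6\right)}} = 3 + \frac{1}{-23 + \frac{1}{2} \left(- \frac{1}{6}\right)} = 3 + \frac{1}{-23 - \frac{1}{12}} = 3 + \frac{1}{- \frac{277}{12}} = 3 - \frac{12}{277} = \frac{819}{277} \approx 2.9567$)
$k^{2} = \left(\frac{819}{277}\right)^{2} = \frac{670761}{76729}$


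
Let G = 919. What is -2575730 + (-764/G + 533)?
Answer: -2366606807/919 ≈ -2.5752e+6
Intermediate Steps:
-2575730 + (-764/G + 533) = -2575730 + (-764/919 + 533) = -2575730 + 489063/919 = -2366606807/919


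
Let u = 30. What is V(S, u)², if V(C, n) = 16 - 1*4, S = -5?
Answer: 144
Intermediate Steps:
V(C, n) = 12 (V(C, n) = 16 - 4 = 12)
V(S, u)² = 12² = 144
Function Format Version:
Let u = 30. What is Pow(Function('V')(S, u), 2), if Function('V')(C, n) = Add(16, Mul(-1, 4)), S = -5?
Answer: 144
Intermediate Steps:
Function('V')(C, n) = 12 (Function('V')(C, n) = Add(16, -4) = 12)
Pow(Function('V')(S, u), 2) = Pow(12, 2) = 144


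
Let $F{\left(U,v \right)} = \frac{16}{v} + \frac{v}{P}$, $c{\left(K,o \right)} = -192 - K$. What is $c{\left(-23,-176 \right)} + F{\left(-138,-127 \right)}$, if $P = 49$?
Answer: $- \frac{1068600}{6223} \approx -171.72$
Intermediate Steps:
$F{\left(U,v \right)} = \frac{16}{v} + \frac{v}{49}$
$c{\left(-23,-176 \right)} + F{\left(-138,-127 \right)} = \left(-192 - -23\right) + \left(\frac{16}{-127} + \frac{1}{49} \left(-127\right)\right) = \left(-192 + 23\right) + \left(16 \left(- \frac{1}{127}\right) - \frac{127}{49}\right) = -169 - \frac{16913}{6223} = - \frac{1068600}{6223}$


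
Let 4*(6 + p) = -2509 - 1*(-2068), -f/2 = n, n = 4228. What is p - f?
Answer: 33359/4 ≈ 8339.8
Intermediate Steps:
f = -8456 (f = -2*4228 = -8456)
p = -465/4 (p = -6 + (-2509 - 1*(-2068))/4 = -6 + (-2509 + 2068)/4 = -6 + (¼)*(-441) = -6 - 441/4 = -465/4 ≈ -116.25)
p - f = -465/4 - 1*(-8456) = -465/4 + 8456 = 33359/4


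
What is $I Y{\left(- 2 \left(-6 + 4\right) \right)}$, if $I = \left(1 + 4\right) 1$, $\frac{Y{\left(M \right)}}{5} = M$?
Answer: $100$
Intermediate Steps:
$Y{\left(M \right)} = 5 M$
$I = 5$ ($I = 5 \cdot 1 = 5$)
$I Y{\left(- 2 \left(-6 + 4\right) \right)} = 5 \cdot 5 \left(- 2 \left(-6 + 4\right)\right) = 5 \cdot 5 \left(\left(-2\right) \left(-2\right)\right) = 5 \cdot 5 \cdot 4 = 5 \cdot 20 = 100$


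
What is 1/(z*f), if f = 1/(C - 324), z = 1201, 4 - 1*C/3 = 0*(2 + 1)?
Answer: -312/1201 ≈ -0.25978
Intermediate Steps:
C = 12 (C = 12 - 0*(2 + 1) = 12 - 0*3 = 12 - 3*0 = 12 + 0 = 12)
f = -1/312 (f = 1/(12 - 324) = 1/(-312) = -1/312 ≈ -0.0032051)
1/(z*f) = 1/(1201*(-1/312)) = 1/(-1201/312) = -312/1201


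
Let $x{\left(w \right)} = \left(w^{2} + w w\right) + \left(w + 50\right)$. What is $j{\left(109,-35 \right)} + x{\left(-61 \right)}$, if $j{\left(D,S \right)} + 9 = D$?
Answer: $7531$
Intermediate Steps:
$j{\left(D,S \right)} = -9 + D$
$x{\left(w \right)} = 50 + w + 2 w^{2}$ ($x{\left(w \right)} = \left(w^{2} + w^{2}\right) + \left(50 + w\right) = 2 w^{2} + \left(50 + w\right) = 50 + w + 2 w^{2}$)
$j{\left(109,-35 \right)} + x{\left(-61 \right)} = \left(-9 + 109\right) + \left(50 - 61 + 2 \left(-61\right)^{2}\right) = 100 + \left(50 - 61 + 2 \cdot 3721\right) = 100 + \left(50 - 61 + 7442\right) = 100 + 7431 = 7531$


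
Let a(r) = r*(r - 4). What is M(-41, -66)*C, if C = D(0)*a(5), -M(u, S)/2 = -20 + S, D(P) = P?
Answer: 0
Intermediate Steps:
a(r) = r*(-4 + r)
M(u, S) = 40 - 2*S (M(u, S) = -2*(-20 + S) = 40 - 2*S)
C = 0 (C = 0*(5*(-4 + 5)) = 0*(5*1) = 0*5 = 0)
M(-41, -66)*C = (40 - 2*(-66))*0 = (40 + 132)*0 = 172*0 = 0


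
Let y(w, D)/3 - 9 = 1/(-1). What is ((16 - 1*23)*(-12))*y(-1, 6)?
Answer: 2016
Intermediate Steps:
y(w, D) = 24 (y(w, D) = 27 + 3/(-1) = 27 + 3*(-1) = 27 - 3 = 24)
((16 - 1*23)*(-12))*y(-1, 6) = ((16 - 1*23)*(-12))*24 = ((16 - 23)*(-12))*24 = -7*(-12)*24 = 84*24 = 2016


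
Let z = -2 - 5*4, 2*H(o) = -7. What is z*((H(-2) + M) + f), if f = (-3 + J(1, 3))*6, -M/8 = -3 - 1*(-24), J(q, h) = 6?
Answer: 3377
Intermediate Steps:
H(o) = -7/2 (H(o) = (1/2)*(-7) = -7/2)
M = -168 (M = -8*(-3 - 1*(-24)) = -8*(-3 + 24) = -8*21 = -168)
f = 18 (f = (-3 + 6)*6 = 3*6 = 18)
z = -22 (z = -2 - 20 = -22)
z*((H(-2) + M) + f) = -22*((-7/2 - 168) + 18) = -22*(-343/2 + 18) = -22*(-307/2) = 3377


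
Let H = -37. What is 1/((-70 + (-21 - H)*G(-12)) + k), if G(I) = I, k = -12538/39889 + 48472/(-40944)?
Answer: -204151902/53793655259 ≈ -0.0037951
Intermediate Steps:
k = -305856935/204151902 (k = -12538*1/39889 + 48472*(-1/40944) = -12538/39889 - 6059/5118 = -305856935/204151902 ≈ -1.4982)
1/((-70 + (-21 - H)*G(-12)) + k) = 1/((-70 + (-21 - 1*(-37))*(-12)) - 305856935/204151902) = 1/((-70 + (-21 + 37)*(-12)) - 305856935/204151902) = 1/((-70 + 16*(-12)) - 305856935/204151902) = 1/((-70 - 192) - 305856935/204151902) = 1/(-262 - 305856935/204151902) = 1/(-53793655259/204151902) = -204151902/53793655259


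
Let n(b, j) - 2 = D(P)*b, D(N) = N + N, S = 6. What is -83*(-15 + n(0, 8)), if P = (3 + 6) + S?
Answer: 1079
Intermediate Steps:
P = 15 (P = (3 + 6) + 6 = 9 + 6 = 15)
D(N) = 2*N
n(b, j) = 2 + 30*b (n(b, j) = 2 + (2*15)*b = 2 + 30*b)
-83*(-15 + n(0, 8)) = -83*(-15 + (2 + 30*0)) = -83*(-15 + (2 + 0)) = -83*(-15 + 2) = -83*(-13) = 1079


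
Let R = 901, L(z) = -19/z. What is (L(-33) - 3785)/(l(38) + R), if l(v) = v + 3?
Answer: -62443/15543 ≈ -4.0174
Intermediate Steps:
l(v) = 3 + v
(L(-33) - 3785)/(l(38) + R) = (-19/(-33) - 3785)/((3 + 38) + 901) = (-19*(-1/33) - 3785)/(41 + 901) = (19/33 - 3785)/942 = -124886/33*1/942 = -62443/15543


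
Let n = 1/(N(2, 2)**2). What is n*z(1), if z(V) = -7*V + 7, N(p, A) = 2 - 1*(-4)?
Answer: 0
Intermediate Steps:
N(p, A) = 6 (N(p, A) = 2 + 4 = 6)
z(V) = 7 - 7*V
n = 1/36 (n = 1/(6**2) = 1/36 ≈ 0.027778)
n*z(1) = (7 - 7*1)/36 = (7 - 7)/36 = (1/36)*0 = 0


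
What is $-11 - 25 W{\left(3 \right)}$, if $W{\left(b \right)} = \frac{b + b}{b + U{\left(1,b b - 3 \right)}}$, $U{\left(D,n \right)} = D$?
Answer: $- \frac{97}{2} \approx -48.5$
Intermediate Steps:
$W{\left(b \right)} = \frac{2 b}{1 + b}$ ($W{\left(b \right)} = \frac{b + b}{b + 1} = \frac{2 b}{1 + b}$)
$-11 - 25 W{\left(3 \right)} = -11 - 25 \cdot 2 \cdot 3 \frac{1}{1 + 3} = -11 - 25 \cdot 2 \cdot 3 \cdot \frac{1}{4} = -11 - \frac{75}{2} = - \frac{97}{2}$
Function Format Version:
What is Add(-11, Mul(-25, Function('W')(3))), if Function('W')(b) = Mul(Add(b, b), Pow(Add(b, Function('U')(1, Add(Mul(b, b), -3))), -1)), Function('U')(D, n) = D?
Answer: Rational(-97, 2) ≈ -48.500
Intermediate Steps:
Function('W')(b) = Mul(2, b, Pow(Add(1, b), -1)) (Function('W')(b) = Mul(Add(b, b), Pow(Add(b, 1), -1)) = Mul(Mul(2, b), Pow(Add(1, b), -1)) = Mul(2, b, Pow(Add(1, b), -1)))
Add(-11, Mul(-25, Function('W')(3))) = Add(-11, Mul(-25, Mul(2, 3, Pow(Add(1, 3), -1)))) = Add(-11, Mul(-25, Mul(2, 3, Pow(4, -1)))) = Add(-11, Mul(-25, Mul(2, 3, Rational(1, 4)))) = Add(-11, Mul(-25, Rational(3, 2))) = Add(-11, Rational(-75, 2)) = Rational(-97, 2)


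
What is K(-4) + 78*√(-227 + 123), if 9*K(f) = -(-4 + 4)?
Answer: 156*I*√26 ≈ 795.45*I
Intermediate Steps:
K(f) = 0 (K(f) = (-(-4 + 4))/9 = (-1*0)/9 = (⅑)*0 = 0)
K(-4) + 78*√(-227 + 123) = 0 + 78*√(-227 + 123) = 0 + 78*√(-104) = 0 + 78*(2*I*√26) = 0 + 156*I*√26 = 156*I*√26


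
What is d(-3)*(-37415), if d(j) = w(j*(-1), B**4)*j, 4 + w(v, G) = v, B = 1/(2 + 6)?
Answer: -112245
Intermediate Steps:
B = 1/8 ≈ 0.12500
w(v, G) = -4 + v
d(j) = j*(-4 - j) (d(j) = (-4 + j*(-1))*j = (-4 - j)*j = j*(-4 - j))
d(-3)*(-37415) = -1*(-3)*(4 - 3)*(-37415) = -1*(-3)*1*(-37415) = 3*(-37415) = -112245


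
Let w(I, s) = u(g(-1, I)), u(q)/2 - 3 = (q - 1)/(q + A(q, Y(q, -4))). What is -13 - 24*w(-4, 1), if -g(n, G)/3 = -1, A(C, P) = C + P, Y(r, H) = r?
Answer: -503/3 ≈ -167.67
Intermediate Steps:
g(n, G) = 3 (g(n, G) = -3*(-1) = 3)
u(q) = 6 + 2*(-1 + q)/(3*q) (u(q) = 6 + 2*((q - 1)/(q + (q + q))) = 6 + 2*((-1 + q)/(q + 2*q)) = 6 + 2*((-1 + q)/((3*q))) = 6 + 2*((-1 + q)*(1/(3*q))) = 6 + 2*((-1 + q)/(3*q)) = 6 + 2*(-1 + q)/(3*q))
w(I, s) = 58/9 (w(I, s) = (⅔)*(-1 + 10*3)/3 = (⅔)*(⅓)*(-1 + 30) = (⅔)*(⅓)*29 = 58/9)
-13 - 24*w(-4, 1) = -13 - 24*58/9 = -13 - 464/3 = -503/3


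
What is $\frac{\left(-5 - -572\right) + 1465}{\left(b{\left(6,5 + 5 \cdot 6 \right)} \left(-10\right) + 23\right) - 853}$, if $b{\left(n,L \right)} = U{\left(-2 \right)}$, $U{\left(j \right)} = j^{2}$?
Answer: $- \frac{1016}{435} \approx -2.3356$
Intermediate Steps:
$b{\left(n,L \right)} = 4$ ($b{\left(n,L \right)} = \left(-2\right)^{2} = 4$)
$\frac{\left(-5 - -572\right) + 1465}{\left(b{\left(6,5 + 5 \cdot 6 \right)} \left(-10\right) + 23\right) - 853} = \frac{\left(-5 - -572\right) + 1465}{\left(4 \left(-10\right) + 23\right) - 853} = \frac{\left(-5 + 572\right) + 1465}{\left(-40 + 23\right) - 853} = \frac{567 + 1465}{-17 - 853} = \frac{2032}{-870} = 2032 \left(- \frac{1}{870}\right) = - \frac{1016}{435}$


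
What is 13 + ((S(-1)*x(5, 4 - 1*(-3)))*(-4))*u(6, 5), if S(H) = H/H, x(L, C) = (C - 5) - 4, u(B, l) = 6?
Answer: 61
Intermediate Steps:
x(L, C) = -9 + C (x(L, C) = (-5 + C) - 4 = -9 + C)
S(H) = 1
13 + ((S(-1)*x(5, 4 - 1*(-3)))*(-4))*u(6, 5) = 13 + ((1*(-9 + (4 - 1*(-3))))*(-4))*6 = 13 + ((1*(-9 + (4 + 3)))*(-4))*6 = 13 + ((1*(-9 + 7))*(-4))*6 = 13 + ((1*(-2))*(-4))*6 = 13 - 2*(-4)*6 = 13 + 8*6 = 13 + 48 = 61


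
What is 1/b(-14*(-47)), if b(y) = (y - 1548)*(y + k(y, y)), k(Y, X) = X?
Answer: -1/1171240 ≈ -8.5380e-7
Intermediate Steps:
b(y) = 2*y*(-1548 + y) (b(y) = (y - 1548)*(y + y) = (-1548 + y)*(2*y) = 2*y*(-1548 + y))
1/b(-14*(-47)) = 1/(2*(-14*(-47))*(-1548 - 14*(-47))) = 1/(2*658*(-1548 + 658)) = 1/(2*658*(-890)) = 1/(-1171240) = -1/1171240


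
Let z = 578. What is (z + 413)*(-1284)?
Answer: -1272444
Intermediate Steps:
(z + 413)*(-1284) = (578 + 413)*(-1284) = 991*(-1284) = -1272444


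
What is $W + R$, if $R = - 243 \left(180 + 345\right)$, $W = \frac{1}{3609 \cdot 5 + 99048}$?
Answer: $- \frac{14938139474}{117093} \approx -1.2758 \cdot 10^{5}$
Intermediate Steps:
$W = \frac{1}{117093}$ ($W = \frac{1}{18045 + 99048} = \frac{1}{117093} \approx 8.5402 \cdot 10^{-6}$)
$R = -127575$ ($R = \left(-243\right) 525 = -127575$)
$W + R = \frac{1}{117093} - 127575 = - \frac{14938139474}{117093}$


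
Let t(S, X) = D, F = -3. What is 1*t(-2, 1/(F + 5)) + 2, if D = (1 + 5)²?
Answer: 38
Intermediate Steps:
D = 36 (D = 6² = 36)
t(S, X) = 36
1*t(-2, 1/(F + 5)) + 2 = 1*36 + 2 = 36 + 2 = 38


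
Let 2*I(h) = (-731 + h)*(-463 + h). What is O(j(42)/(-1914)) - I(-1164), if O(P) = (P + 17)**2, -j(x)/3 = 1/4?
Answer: -10037988255855/6512704 ≈ -1.5413e+6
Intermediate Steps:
I(h) = (-731 + h)*(-463 + h)/2 (I(h) = ((-731 + h)*(-463 + h))/2 = (-731 + h)*(-463 + h)/2)
j(x) = -3/4
O(P) = (17 + P)**2
O(j(42)/(-1914)) - I(-1164) = (17 - 3/4/(-1914))**2 - (338453/2 + (1/2)*(-1164)**2 - 597*(-1164)) = (17 - 3/4*(-1/1914))**2 - (338453/2 + (1/2)*1354896 + 694908) = (17 + 1/2552)**2 - (338453/2 + 677448 + 694908) = (43385/2552)**2 - 1*3083165/2 = 1882258225/6512704 - 3083165/2 = -10037988255855/6512704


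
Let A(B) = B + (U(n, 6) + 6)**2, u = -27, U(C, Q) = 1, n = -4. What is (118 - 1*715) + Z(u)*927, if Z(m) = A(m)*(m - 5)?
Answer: -653205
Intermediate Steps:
A(B) = 49 + B (A(B) = B + (1 + 6)**2 = B + 7**2 = B + 49 = 49 + B)
Z(m) = (-5 + m)*(49 + m) (Z(m) = (49 + m)*(m - 5) = (49 + m)*(-5 + m) = (-5 + m)*(49 + m))
(118 - 1*715) + Z(u)*927 = (118 - 1*715) + ((-5 - 27)*(49 - 27))*927 = (118 - 715) - 32*22*927 = -597 - 704*927 = -597 - 652608 = -653205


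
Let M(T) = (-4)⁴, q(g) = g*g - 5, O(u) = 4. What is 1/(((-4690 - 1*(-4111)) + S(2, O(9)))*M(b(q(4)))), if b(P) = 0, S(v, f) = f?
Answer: -1/147200 ≈ -6.7935e-6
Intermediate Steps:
q(g) = -5 + g² (q(g) = g² - 5 = -5 + g²)
M(T) = 256
1/(((-4690 - 1*(-4111)) + S(2, O(9)))*M(b(q(4)))) = 1/(((-4690 - 1*(-4111)) + 4)*256) = (1/256)/((-4690 + 4111) + 4) = (1/256)/(-579 + 4) = (1/256)/(-575) = -1/575*1/256 = -1/147200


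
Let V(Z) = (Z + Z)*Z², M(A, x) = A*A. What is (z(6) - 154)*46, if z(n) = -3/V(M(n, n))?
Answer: -110170391/15552 ≈ -7084.0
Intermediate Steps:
M(A, x) = A²
V(Z) = 2*Z³ (V(Z) = (2*Z)*Z² = 2*Z³)
z(n) = -3/(2*n⁶) (z(n) = -3*1/(2*n⁶) = -3/(2*n⁶))
(z(6) - 154)*46 = (-3/2/6⁶ - 154)*46 = (-3/2*1/46656 - 154)*46 = (-1/31104 - 154)*46 = -4790017/31104*46 = -110170391/15552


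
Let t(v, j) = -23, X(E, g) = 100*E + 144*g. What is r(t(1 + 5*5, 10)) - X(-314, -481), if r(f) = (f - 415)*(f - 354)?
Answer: 265790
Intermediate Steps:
r(f) = (-415 + f)*(-354 + f)
r(t(1 + 5*5, 10)) - X(-314, -481) = (146910 + (-23)² - 769*(-23)) - (100*(-314) + 144*(-481)) = (146910 + 529 + 17687) - (-31400 - 69264) = 165126 - 1*(-100664) = 165126 + 100664 = 265790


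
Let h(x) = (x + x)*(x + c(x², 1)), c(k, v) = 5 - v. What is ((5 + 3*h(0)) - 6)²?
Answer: 1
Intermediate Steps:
h(x) = 2*x*(4 + x) (h(x) = (x + x)*(x + (5 - 1*1)) = (2*x)*(x + (5 - 1)) = (2*x)*(x + 4) = (2*x)*(4 + x) = 2*x*(4 + x))
((5 + 3*h(0)) - 6)² = ((5 + 3*(2*0*(4 + 0))) - 6)² = ((5 + 3*(2*0*4)) - 6)² = ((5 + 3*0) - 6)² = ((5 + 0) - 6)² = (5 - 6)² = (-1)² = 1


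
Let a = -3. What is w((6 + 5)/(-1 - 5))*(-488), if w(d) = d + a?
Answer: 7076/3 ≈ 2358.7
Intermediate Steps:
w(d) = -3 + d (w(d) = d - 3 = -3 + d)
w((6 + 5)/(-1 - 5))*(-488) = (-3 + (6 + 5)/(-1 - 5))*(-488) = (-3 + 11/(-6))*(-488) = (-3 + 11*(-⅙))*(-488) = (-3 - 11/6)*(-488) = -29/6*(-488) = 7076/3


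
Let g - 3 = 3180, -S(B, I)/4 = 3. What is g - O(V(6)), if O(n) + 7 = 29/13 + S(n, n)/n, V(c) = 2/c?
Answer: 41909/13 ≈ 3223.8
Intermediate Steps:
S(B, I) = -12 (S(B, I) = -4*3 = -12)
g = 3183 (g = 3 + 3180 = 3183)
O(n) = -62/13 - 12/n (O(n) = -7 + (29/13 - 12/n) = -62/13 - 12/n)
g - O(V(6)) = 3183 - (-62/13 - 12/(2/6)) = 3183 - (-62/13 - 12/(2*(1/6))) = 3183 - (-62/13 - 12/1/3) = 3183 - (-62/13 - 12*3) = 3183 - (-62/13 - 36) = 3183 - 1*(-530/13) = 3183 + 530/13 = 41909/13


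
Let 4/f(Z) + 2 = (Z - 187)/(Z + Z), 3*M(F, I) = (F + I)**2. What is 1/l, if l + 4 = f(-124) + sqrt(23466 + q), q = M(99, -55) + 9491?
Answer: 961260/3441120103 + 34225*sqrt(302421)/3441120103 ≈ 0.0057489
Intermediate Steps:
M(F, I) = (F + I)**2/3
f(Z) = 4/(-2 + (-187 + Z)/(2*Z)) (f(Z) = 4/(-2 + (Z - 187)/(Z + Z)) = 4/(-2 + (-187 + Z)/((2*Z))) = 4/(-2 + (-187 + Z)*(1/(2*Z))) = 4/(-2 + (-187 + Z)/(2*Z)))
q = 30409/3 (q = (99 - 55)**2/3 + 9491 = (1/3)*44**2 + 9491 = (1/3)*1936 + 9491 = 1936/3 + 9491 = 30409/3 ≈ 10136.)
l = -1732/185 + sqrt(302421)/3 (l = -4 + (-8*(-124)/(187 + 3*(-124)) + sqrt(23466 + 30409/3)) = -4 + (-8*(-124)/(187 - 372) + sqrt(100807/3)) = -4 + (-8*(-124)/(-185) + sqrt(302421)/3) = -4 + (-8*(-124)*(-1/185) + sqrt(302421)/3) = -4 + (-992/185 + sqrt(302421)/3) = -1732/185 + sqrt(302421)/3 ≈ 173.95)
1/l = 1/(-1732/185 + sqrt(302421)/3)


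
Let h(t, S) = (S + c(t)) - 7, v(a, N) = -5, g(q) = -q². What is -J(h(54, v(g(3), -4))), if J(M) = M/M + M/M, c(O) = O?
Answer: -2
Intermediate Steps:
h(t, S) = -7 + S + t (h(t, S) = (S + t) - 7 = -7 + S + t)
J(M) = 2 (J(M) = 1 + 1 = 2)
-J(h(54, v(g(3), -4))) = -1*2 = -2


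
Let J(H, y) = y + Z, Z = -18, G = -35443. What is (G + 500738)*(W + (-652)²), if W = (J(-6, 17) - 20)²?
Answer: 198003960775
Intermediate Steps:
J(H, y) = -18 + y (J(H, y) = y - 18 = -18 + y)
W = 441 (W = ((-18 + 17) - 20)² = (-1 - 20)² = (-21)² = 441)
(G + 500738)*(W + (-652)²) = (-35443 + 500738)*(441 + (-652)²) = 465295*(441 + 425104) = 465295*425545 = 198003960775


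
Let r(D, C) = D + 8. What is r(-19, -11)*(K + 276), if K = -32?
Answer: -2684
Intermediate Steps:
r(D, C) = 8 + D
r(-19, -11)*(K + 276) = (8 - 19)*(-32 + 276) = -11*244 = -2684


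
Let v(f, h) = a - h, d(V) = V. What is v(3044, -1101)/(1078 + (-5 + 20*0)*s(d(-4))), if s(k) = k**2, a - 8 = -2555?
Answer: -723/499 ≈ -1.4489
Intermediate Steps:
a = -2547 (a = 8 - 2555 = -2547)
v(f, h) = -2547 - h
v(3044, -1101)/(1078 + (-5 + 20*0)*s(d(-4))) = (-2547 - 1*(-1101))/(1078 + (-5 + 20*0)*(-4)**2) = (-2547 + 1101)/(1078 + (-5 + 0)*16) = -1446/(1078 - 5*16) = -1446/(1078 - 80) = -1446/998 = -1446*1/998 = -723/499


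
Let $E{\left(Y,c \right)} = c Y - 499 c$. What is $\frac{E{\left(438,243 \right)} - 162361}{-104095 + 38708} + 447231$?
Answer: $\frac{4177610083}{9341} \approx 4.4723 \cdot 10^{5}$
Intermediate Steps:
$E{\left(Y,c \right)} = - 499 c + Y c$ ($E{\left(Y,c \right)} = Y c - 499 c = - 499 c + Y c$)
$\frac{E{\left(438,243 \right)} - 162361}{-104095 + 38708} + 447231 = \frac{243 \left(-499 + 438\right) - 162361}{-104095 + 38708} + 447231 = \frac{243 \left(-61\right) - 162361}{-65387} + 447231 = \left(-14823 - 162361\right) \left(- \frac{1}{65387}\right) + 447231 = \left(-177184\right) \left(- \frac{1}{65387}\right) + 447231 = \frac{25312}{9341} + 447231 = \frac{4177610083}{9341}$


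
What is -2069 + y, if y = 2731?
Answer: 662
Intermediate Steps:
-2069 + y = -2069 + 2731 = 662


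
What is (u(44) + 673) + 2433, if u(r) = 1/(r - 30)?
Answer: 43485/14 ≈ 3106.1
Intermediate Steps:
u(r) = 1/(-30 + r)
(u(44) + 673) + 2433 = (1/(-30 + 44) + 673) + 2433 = (1/14 + 673) + 2433 = 9423/14 + 2433 = 43485/14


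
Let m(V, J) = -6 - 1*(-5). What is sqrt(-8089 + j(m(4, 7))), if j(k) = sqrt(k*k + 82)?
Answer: sqrt(-8089 + sqrt(83)) ≈ 89.888*I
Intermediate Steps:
m(V, J) = -1 (m(V, J) = -6 + 5 = -1)
j(k) = sqrt(82 + k**2) (j(k) = sqrt(k**2 + 82) = sqrt(82 + k**2))
sqrt(-8089 + j(m(4, 7))) = sqrt(-8089 + sqrt(82 + (-1)**2)) = sqrt(-8089 + sqrt(82 + 1)) = sqrt(-8089 + sqrt(83))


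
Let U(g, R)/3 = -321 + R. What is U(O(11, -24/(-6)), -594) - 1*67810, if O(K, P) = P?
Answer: -70555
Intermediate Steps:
U(g, R) = -963 + 3*R (U(g, R) = 3*(-321 + R) = -963 + 3*R)
U(O(11, -24/(-6)), -594) - 1*67810 = (-963 + 3*(-594)) - 1*67810 = (-963 - 1782) - 67810 = -2745 - 67810 = -70555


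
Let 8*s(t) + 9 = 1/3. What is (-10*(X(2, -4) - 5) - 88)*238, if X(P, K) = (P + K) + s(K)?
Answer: -5117/3 ≈ -1705.7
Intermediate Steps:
s(t) = -13/12 (s(t) = -9/8 + (⅛)/3 = -9/8 + (⅛)*(⅓) = -9/8 + 1/24 = -13/12)
X(P, K) = -13/12 + K + P (X(P, K) = (P + K) - 13/12 = (K + P) - 13/12 = -13/12 + K + P)
(-10*(X(2, -4) - 5) - 88)*238 = (-10*((-13/12 - 4 + 2) - 5) - 88)*238 = (-10*(-37/12 - 5) - 88)*238 = (-10*(-97/12) - 88)*238 = (485/6 - 88)*238 = -43/6*238 = -5117/3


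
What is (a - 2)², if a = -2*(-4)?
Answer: 36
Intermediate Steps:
a = 8
(a - 2)² = (8 - 2)² = 6² = 36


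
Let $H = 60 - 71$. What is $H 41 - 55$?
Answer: $-506$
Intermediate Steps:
$H = -11$ ($H = 60 - 71 = -11$)
$H 41 - 55 = \left(-11\right) 41 - 55 = -451 - 55 = -506$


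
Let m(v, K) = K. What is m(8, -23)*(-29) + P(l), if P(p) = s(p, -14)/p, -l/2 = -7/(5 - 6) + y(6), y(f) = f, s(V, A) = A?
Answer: 8678/13 ≈ 667.54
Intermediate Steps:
l = -26 (l = -2*(-7/(5 - 6) + 6) = -2*(-7/(-1) + 6) = -2*(-7*(-1) + 6) = -2*(7 + 6) = -2*13 = -26)
P(p) = -14/p
m(8, -23)*(-29) + P(l) = -23*(-29) - 14/(-26) = 667 - 14*(-1/26) = 667 + 7/13 = 8678/13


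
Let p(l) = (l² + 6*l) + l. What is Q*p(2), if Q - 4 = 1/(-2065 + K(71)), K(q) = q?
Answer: 71775/997 ≈ 71.991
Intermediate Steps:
p(l) = l² + 7*l
Q = 7975/1994 (Q = 4 + 1/(-2065 + 71) = 4 + 1/(-1994) = 4 - 1/1994 = 7975/1994 ≈ 3.9995)
Q*p(2) = 7975*(2*(7 + 2))/1994 = 7975*(2*9)/1994 = (7975/1994)*18 = 71775/997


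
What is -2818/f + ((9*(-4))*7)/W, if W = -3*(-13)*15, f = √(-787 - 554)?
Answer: -28/65 + 2818*I*√149/447 ≈ -0.43077 + 76.953*I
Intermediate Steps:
f = 3*I*√149 (f = √(-1341) = 3*I*√149 ≈ 36.62*I)
W = 585 (W = 39*15 = 585)
-2818/f + ((9*(-4))*7)/W = -2818*(-I*√149/447) + ((9*(-4))*7)/585 = -(-2818)*I*√149/447 - 36*7*(1/585) = 2818*I*√149/447 - 252*1/585 = 2818*I*√149/447 - 28/65 = -28/65 + 2818*I*√149/447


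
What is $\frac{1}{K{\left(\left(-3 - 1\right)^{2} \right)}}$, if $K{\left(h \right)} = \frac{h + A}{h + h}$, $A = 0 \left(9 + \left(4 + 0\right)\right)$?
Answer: $2$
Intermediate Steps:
$A = 0$ ($A = 0 \left(9 + 4\right) = 0 \cdot 13 = 0$)
$K{\left(h \right)} = \frac{1}{2}$ ($K{\left(h \right)} = \frac{h + 0}{h + h} = \frac{h}{2 h} = h \frac{1}{2 h} = \frac{1}{2}$)
$\frac{1}{K{\left(\left(-3 - 1\right)^{2} \right)}} = \frac{1}{\frac{1}{2}} = 2$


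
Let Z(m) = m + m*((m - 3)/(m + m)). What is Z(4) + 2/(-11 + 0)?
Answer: 95/22 ≈ 4.3182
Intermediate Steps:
Z(m) = -3/2 + 3*m/2 (Z(m) = m + m*((-3 + m)/((2*m))) = m + m*((-3 + m)*(1/(2*m))) = m + m*((-3 + m)/(2*m)) = m + (-3/2 + m/2) = -3/2 + 3*m/2)
Z(4) + 2/(-11 + 0) = (-3/2 + (3/2)*4) + 2/(-11 + 0) = (-3/2 + 6) + 2/(-11) = 9/2 - 1/11*2 = 9/2 - 2/11 = 95/22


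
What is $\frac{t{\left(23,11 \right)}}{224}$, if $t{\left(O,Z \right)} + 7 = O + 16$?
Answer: $\frac{1}{7} \approx 0.14286$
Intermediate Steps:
$t{\left(O,Z \right)} = 9 + O$ ($t{\left(O,Z \right)} = -7 + \left(O + 16\right) = -7 + \left(16 + O\right) = 9 + O$)
$\frac{t{\left(23,11 \right)}}{224} = \frac{9 + 23}{224} = 32 \cdot \frac{1}{224} = \frac{1}{7}$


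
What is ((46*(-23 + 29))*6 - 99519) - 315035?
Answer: -412898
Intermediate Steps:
((46*(-23 + 29))*6 - 99519) - 315035 = ((46*6)*6 - 99519) - 315035 = (276*6 - 99519) - 315035 = (1656 - 99519) - 315035 = -97863 - 315035 = -412898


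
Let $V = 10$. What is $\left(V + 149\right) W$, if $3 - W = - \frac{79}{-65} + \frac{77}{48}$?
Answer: $\frac{29839}{1040} \approx 28.691$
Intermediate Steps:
$W = \frac{563}{3120}$ ($W = 3 - \left(- \frac{79}{-65} + \frac{77}{48}\right) = 3 - \left(\left(-79\right) \left(- \frac{1}{65}\right) + 77 \cdot \frac{1}{48}\right) = 3 - \left(\frac{79}{65} + \frac{77}{48}\right) = 3 - \frac{8797}{3120} = \frac{563}{3120} \approx 0.18045$)
$\left(V + 149\right) W = \left(10 + 149\right) \frac{563}{3120} = 159 \cdot \frac{563}{3120} = \frac{29839}{1040}$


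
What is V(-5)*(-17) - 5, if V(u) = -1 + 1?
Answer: -5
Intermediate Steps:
V(u) = 0
V(-5)*(-17) - 5 = 0*(-17) - 5 = 0 - 5 = -5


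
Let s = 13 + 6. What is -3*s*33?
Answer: -1881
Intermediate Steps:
s = 19
-3*s*33 = -3*19*33 = -57*33 = -1881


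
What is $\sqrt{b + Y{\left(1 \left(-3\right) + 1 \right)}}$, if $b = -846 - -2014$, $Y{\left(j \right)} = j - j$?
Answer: $4 \sqrt{73} \approx 34.176$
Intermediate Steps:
$Y{\left(j \right)} = 0$
$b = 1168$ ($b = -846 + 2014 = 1168$)
$\sqrt{b + Y{\left(1 \left(-3\right) + 1 \right)}} = \sqrt{1168 + 0} = \sqrt{1168} = 4 \sqrt{73}$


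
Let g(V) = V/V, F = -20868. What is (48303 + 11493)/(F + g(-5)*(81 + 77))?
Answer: -29898/10355 ≈ -2.8873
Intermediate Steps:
g(V) = 1
(48303 + 11493)/(F + g(-5)*(81 + 77)) = (48303 + 11493)/(-20868 + 1*(81 + 77)) = 59796/(-20868 + 1*158) = 59796/(-20868 + 158) = 59796/(-20710) = 59796*(-1/20710) = -29898/10355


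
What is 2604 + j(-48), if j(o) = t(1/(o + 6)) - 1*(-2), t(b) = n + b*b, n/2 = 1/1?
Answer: 4600513/1764 ≈ 2608.0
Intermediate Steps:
n = 2 (n = 2/1 = 2*1 = 2)
t(b) = 2 + b² (t(b) = 2 + b*b = 2 + b²)
j(o) = 4 + (6 + o)⁻² (j(o) = (2 + (1/(o + 6))²) - 1*(-2) = (2 + (1/(6 + o))²) + 2 = (2 + (6 + o)⁻²) + 2 = 4 + (6 + o)⁻²)
2604 + j(-48) = 2604 + (4 + (6 - 48)⁻²) = 2604 + (4 + (-42)⁻²) = 2604 + (4 + 1/1764) = 2604 + 7057/1764 = 4600513/1764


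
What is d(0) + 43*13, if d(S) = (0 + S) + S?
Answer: 559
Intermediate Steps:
d(S) = 2*S (d(S) = S + S = 2*S)
d(0) + 43*13 = 2*0 + 43*13 = 0 + 559 = 559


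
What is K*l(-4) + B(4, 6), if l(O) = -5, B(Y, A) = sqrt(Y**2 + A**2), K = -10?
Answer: 50 + 2*sqrt(13) ≈ 57.211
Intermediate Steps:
B(Y, A) = sqrt(A**2 + Y**2)
K*l(-4) + B(4, 6) = -10*(-5) + sqrt(6**2 + 4**2) = 50 + sqrt(36 + 16) = 50 + sqrt(52) = 50 + 2*sqrt(13)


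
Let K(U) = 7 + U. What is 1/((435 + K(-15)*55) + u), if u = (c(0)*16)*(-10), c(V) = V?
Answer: -⅕ ≈ -0.20000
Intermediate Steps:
u = 0 (u = (0*16)*(-10) = 0*(-10) = 0)
1/((435 + K(-15)*55) + u) = 1/((435 + (7 - 15)*55) + 0) = 1/((435 - 8*55) + 0) = 1/((435 - 440) + 0) = 1/(-5 + 0) = 1/(-5) = -⅕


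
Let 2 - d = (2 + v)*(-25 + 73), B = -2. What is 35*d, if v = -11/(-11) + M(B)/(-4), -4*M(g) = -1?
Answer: -4865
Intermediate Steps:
M(g) = ¼ (M(g) = -¼*(-1) = ¼)
v = 15/16 (v = -11/(-11) + (¼)/(-4) = -11*(-1/11) + (¼)*(-¼) = 1 - 1/16 = 15/16 ≈ 0.93750)
d = -139 (d = 2 - (2 + 15/16)*(-25 + 73) = 2 - 47*48/16 = 2 - 1*141 = 2 - 141 = -139)
35*d = 35*(-139) = -4865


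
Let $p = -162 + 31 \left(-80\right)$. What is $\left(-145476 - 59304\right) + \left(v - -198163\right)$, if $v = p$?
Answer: $-9259$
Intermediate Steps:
$p = -2642$ ($p = -162 - 2480 = -2642$)
$v = -2642$
$\left(-145476 - 59304\right) + \left(v - -198163\right) = \left(-145476 - 59304\right) - -195521 = -204780 + \left(-2642 + 198163\right) = -204780 + 195521 = -9259$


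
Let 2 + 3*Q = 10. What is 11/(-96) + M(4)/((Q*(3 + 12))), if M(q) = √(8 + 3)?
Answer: -11/96 + √11/40 ≈ -0.031668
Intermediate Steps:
Q = 8/3 (Q = -⅔ + (⅓)*10 = -⅔ + 10/3 = 8/3 ≈ 2.6667)
M(q) = √11
11/(-96) + M(4)/((Q*(3 + 12))) = 11/(-96) + √11/((8*(3 + 12)/3)) = 11*(-1/96) + √11/(((8/3)*15)) = -11/96 + √11/40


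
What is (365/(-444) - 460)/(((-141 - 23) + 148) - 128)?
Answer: 204605/63936 ≈ 3.2002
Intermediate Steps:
(365/(-444) - 460)/(((-141 - 23) + 148) - 128) = (365*(-1/444) - 460)/((-164 + 148) - 128) = (-365/444 - 460)/(-16 - 128) = -204605/444/(-144) = -204605/444*(-1/144) = 204605/63936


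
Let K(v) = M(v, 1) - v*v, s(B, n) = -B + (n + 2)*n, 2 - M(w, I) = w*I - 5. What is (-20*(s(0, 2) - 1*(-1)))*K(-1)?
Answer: -1260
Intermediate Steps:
M(w, I) = 7 - I*w (M(w, I) = 2 - (w*I - 5) = 2 - (I*w - 5) = 2 - (-5 + I*w) = 2 + (5 - I*w) = 7 - I*w)
s(B, n) = -B + n*(2 + n) (s(B, n) = -B + (2 + n)*n = -B + n*(2 + n))
K(v) = 7 - v - v² (K(v) = (7 - 1*1*v) - v*v = (7 - v) - v² = 7 - v - v²)
(-20*(s(0, 2) - 1*(-1)))*K(-1) = (-20*((2² - 1*0 + 2*2) - 1*(-1)))*(7 - 1*(-1) - 1*(-1)²) = (-20*((4 + 0 + 4) + 1))*(7 + 1 - 1*1) = (-20*(8 + 1))*(7 + 1 - 1) = -20*9*7 = -180*7 = -1260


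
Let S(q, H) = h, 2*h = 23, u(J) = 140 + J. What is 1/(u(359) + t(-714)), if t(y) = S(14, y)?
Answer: 2/1021 ≈ 0.0019589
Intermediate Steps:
h = 23/2 (h = (½)*23 = 23/2 ≈ 11.500)
S(q, H) = 23/2
t(y) = 23/2
1/(u(359) + t(-714)) = 1/((140 + 359) + 23/2) = 1/(499 + 23/2) = 1/(1021/2) = 2/1021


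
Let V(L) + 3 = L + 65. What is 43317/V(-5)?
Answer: 14439/19 ≈ 759.95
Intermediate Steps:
V(L) = 62 + L (V(L) = -3 + (L + 65) = -3 + (65 + L) = 62 + L)
43317/V(-5) = 43317/(62 - 5) = 43317/57 = 43317*(1/57) = 14439/19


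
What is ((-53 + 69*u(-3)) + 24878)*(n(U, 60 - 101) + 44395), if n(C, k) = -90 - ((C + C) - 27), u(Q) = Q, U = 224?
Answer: 1080336312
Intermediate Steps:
n(C, k) = -63 - 2*C (n(C, k) = -90 - (2*C - 27) = -90 - (-27 + 2*C) = -90 + (27 - 2*C) = -63 - 2*C)
((-53 + 69*u(-3)) + 24878)*(n(U, 60 - 101) + 44395) = ((-53 + 69*(-3)) + 24878)*((-63 - 2*224) + 44395) = ((-53 - 207) + 24878)*((-63 - 448) + 44395) = (-260 + 24878)*(-511 + 44395) = 24618*43884 = 1080336312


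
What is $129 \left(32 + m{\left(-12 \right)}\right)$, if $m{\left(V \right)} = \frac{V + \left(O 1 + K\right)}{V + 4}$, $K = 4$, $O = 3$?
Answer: $\frac{33669}{8} \approx 4208.6$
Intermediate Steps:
$m{\left(V \right)} = \frac{7 + V}{4 + V}$ ($m{\left(V \right)} = \frac{V + \left(3 \cdot 1 + 4\right)}{V + 4} = \frac{V + \left(3 + 4\right)}{4 + V} = \frac{V + 7}{4 + V} = \frac{7 + V}{4 + V}$)
$129 \left(32 + m{\left(-12 \right)}\right) = 129 \left(32 + \frac{7 - 12}{4 - 12}\right) = 129 \left(32 + \frac{1}{-8} \left(-5\right)\right) = 129 \left(32 - - \frac{5}{8}\right) = 129 \left(32 + \frac{5}{8}\right) = 129 \cdot \frac{261}{8} = \frac{33669}{8}$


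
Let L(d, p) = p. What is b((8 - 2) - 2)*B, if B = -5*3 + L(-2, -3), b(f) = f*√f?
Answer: -144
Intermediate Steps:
b(f) = f^(3/2)
B = -18 (B = -5*3 - 3 = -15 - 3 = -18)
b((8 - 2) - 2)*B = ((8 - 2) - 2)^(3/2)*(-18) = (6 - 2)^(3/2)*(-18) = 4^(3/2)*(-18) = 8*(-18) = -144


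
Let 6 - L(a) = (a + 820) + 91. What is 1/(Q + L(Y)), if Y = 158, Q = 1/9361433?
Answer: -9361433/9951203278 ≈ -0.00094073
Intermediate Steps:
Q = 1/9361433 ≈ 1.0682e-7
L(a) = -905 - a (L(a) = 6 - ((a + 820) + 91) = 6 - ((820 + a) + 91) = 6 - (911 + a) = 6 + (-911 - a) = -905 - a)
1/(Q + L(Y)) = 1/(1/9361433 + (-905 - 1*158)) = 1/(1/9361433 + (-905 - 158)) = 1/(1/9361433 - 1063) = 1/(-9951203278/9361433) = -9361433/9951203278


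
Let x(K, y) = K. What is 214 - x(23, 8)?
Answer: 191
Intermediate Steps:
214 - x(23, 8) = 214 - 1*23 = 214 - 23 = 191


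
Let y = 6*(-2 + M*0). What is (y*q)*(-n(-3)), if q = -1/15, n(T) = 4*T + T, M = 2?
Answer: 12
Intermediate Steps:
n(T) = 5*T
q = -1/15 (q = -1*1/15 = -1/15 ≈ -0.066667)
y = -12 (y = 6*(-2 + 2*0) = 6*(-2 + 0) = 6*(-2) = -12)
(y*q)*(-n(-3)) = (-12*(-1/15))*(-5*(-3)) = 4*(-1*(-15))/5 = (⅘)*15 = 12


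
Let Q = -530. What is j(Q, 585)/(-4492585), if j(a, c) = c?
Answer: -117/898517 ≈ -0.00013021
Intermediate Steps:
j(Q, 585)/(-4492585) = 585/(-4492585) = 585*(-1/4492585) = -117/898517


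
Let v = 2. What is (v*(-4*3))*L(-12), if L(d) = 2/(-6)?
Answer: 8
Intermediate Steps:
L(d) = -⅓ (L(d) = 2*(-⅙) = -⅓)
(v*(-4*3))*L(-12) = (2*(-4*3))*(-⅓) = (2*(-12))*(-⅓) = -24*(-⅓) = 8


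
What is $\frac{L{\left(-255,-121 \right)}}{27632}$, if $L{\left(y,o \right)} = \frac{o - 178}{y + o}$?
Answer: $\frac{299}{10389632} \approx 2.8779 \cdot 10^{-5}$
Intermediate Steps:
$L{\left(y,o \right)} = \frac{-178 + o}{o + y}$
$\frac{L{\left(-255,-121 \right)}}{27632} = \frac{\frac{1}{-121 - 255} \left(-178 - 121\right)}{27632} = \frac{1}{-376} \left(-299\right) \frac{1}{27632} = \left(- \frac{1}{376}\right) \left(-299\right) \frac{1}{27632} = \frac{299}{376} \cdot \frac{1}{27632} = \frac{299}{10389632}$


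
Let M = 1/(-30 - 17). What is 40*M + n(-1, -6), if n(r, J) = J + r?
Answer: -369/47 ≈ -7.8511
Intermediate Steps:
M = -1/47 (M = 1/(-47) = -1/47 ≈ -0.021277)
40*M + n(-1, -6) = 40*(-1/47) + (-6 - 1) = -40/47 - 7 = -369/47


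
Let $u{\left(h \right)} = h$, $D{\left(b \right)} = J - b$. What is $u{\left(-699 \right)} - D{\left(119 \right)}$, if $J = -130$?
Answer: $-450$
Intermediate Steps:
$D{\left(b \right)} = -130 - b$
$u{\left(-699 \right)} - D{\left(119 \right)} = -699 - \left(-130 - 119\right) = -699 - -249 = -699 + 249 = -450$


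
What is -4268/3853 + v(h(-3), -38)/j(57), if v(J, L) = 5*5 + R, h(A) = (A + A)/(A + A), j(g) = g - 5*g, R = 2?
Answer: -359045/292828 ≈ -1.2261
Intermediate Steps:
j(g) = -4*g
h(A) = 1 (h(A) = (2*A)/((2*A)) = (2*A)*(1/(2*A)) = 1)
v(J, L) = 27 (v(J, L) = 5*5 + 2 = 25 + 2 = 27)
-4268/3853 + v(h(-3), -38)/j(57) = -4268/3853 + 27/((-4*57)) = -4268*1/3853 + 27/(-228) = -4268/3853 + 27*(-1/228) = -4268/3853 - 9/76 = -359045/292828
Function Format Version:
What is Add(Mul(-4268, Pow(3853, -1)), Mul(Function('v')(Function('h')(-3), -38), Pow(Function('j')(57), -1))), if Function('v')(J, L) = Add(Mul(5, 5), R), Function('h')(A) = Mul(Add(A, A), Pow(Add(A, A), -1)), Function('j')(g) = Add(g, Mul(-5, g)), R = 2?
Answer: Rational(-359045, 292828) ≈ -1.2261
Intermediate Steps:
Function('j')(g) = Mul(-4, g)
Function('h')(A) = 1 (Function('h')(A) = Mul(Mul(2, A), Pow(Mul(2, A), -1)) = Mul(Mul(2, A), Mul(Rational(1, 2), Pow(A, -1))) = 1)
Function('v')(J, L) = 27 (Function('v')(J, L) = Add(Mul(5, 5), 2) = Add(25, 2) = 27)
Add(Mul(-4268, Pow(3853, -1)), Mul(Function('v')(Function('h')(-3), -38), Pow(Function('j')(57), -1))) = Add(Mul(-4268, Pow(3853, -1)), Mul(27, Pow(Mul(-4, 57), -1))) = Add(Mul(-4268, Rational(1, 3853)), Mul(27, Pow(-228, -1))) = Add(Rational(-4268, 3853), Mul(27, Rational(-1, 228))) = Add(Rational(-4268, 3853), Rational(-9, 76)) = Rational(-359045, 292828)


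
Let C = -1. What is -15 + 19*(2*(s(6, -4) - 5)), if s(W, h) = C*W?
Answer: -433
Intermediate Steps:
s(W, h) = -W
-15 + 19*(2*(s(6, -4) - 5)) = -15 + 19*(2*(-1*6 - 5)) = -15 + 19*(2*(-6 - 5)) = -15 + 19*(2*(-11)) = -15 + 19*(-22) = -15 - 418 = -433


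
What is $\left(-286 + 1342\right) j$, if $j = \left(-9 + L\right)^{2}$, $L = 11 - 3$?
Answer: $1056$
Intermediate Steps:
$L = 8$
$j = 1$ ($j = \left(-9 + 8\right)^{2} = \left(-1\right)^{2} = 1$)
$\left(-286 + 1342\right) j = \left(-286 + 1342\right) 1 = 1056 \cdot 1 = 1056$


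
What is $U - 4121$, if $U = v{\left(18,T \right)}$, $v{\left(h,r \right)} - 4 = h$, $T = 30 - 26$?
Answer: $-4099$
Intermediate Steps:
$T = 4$ ($T = 30 - 26 = 4$)
$v{\left(h,r \right)} = 4 + h$
$U = 22$ ($U = 4 + 18 = 22$)
$U - 4121 = 22 - 4121 = -4099$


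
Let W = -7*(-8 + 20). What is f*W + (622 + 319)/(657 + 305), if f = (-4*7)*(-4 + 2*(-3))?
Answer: -22625299/962 ≈ -23519.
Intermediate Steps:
W = -84 (W = -7*12 = -84)
f = 280 (f = -28*(-4 - 6) = -28*(-10) = 280)
f*W + (622 + 319)/(657 + 305) = 280*(-84) + (622 + 319)/(657 + 305) = -23520 + 941/962 = -22625299/962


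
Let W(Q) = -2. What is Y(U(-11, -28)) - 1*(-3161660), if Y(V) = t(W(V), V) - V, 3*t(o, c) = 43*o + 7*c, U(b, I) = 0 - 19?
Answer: 3161606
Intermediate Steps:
U(b, I) = -19
t(o, c) = 7*c/3 + 43*o/3 (t(o, c) = (43*o + 7*c)/3 = (7*c + 43*o)/3 = 7*c/3 + 43*o/3)
Y(V) = -86/3 + 4*V/3 (Y(V) = (7*V/3 + (43/3)*(-2)) - V = (7*V/3 - 86/3) - V = (-86/3 + 7*V/3) - V = -86/3 + 4*V/3)
Y(U(-11, -28)) - 1*(-3161660) = (-86/3 + (4/3)*(-19)) - 1*(-3161660) = (-86/3 - 76/3) + 3161660 = -54 + 3161660 = 3161606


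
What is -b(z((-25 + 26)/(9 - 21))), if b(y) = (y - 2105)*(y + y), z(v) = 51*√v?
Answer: 867/2 + 35785*I*√3 ≈ 433.5 + 61981.0*I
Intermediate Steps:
b(y) = 2*y*(-2105 + y) (b(y) = (-2105 + y)*(2*y) = 2*y*(-2105 + y))
-b(z((-25 + 26)/(9 - 21))) = -2*51*√((-25 + 26)/(9 - 21))*(-2105 + 51*√((-25 + 26)/(9 - 21))) = -2*51*√(1/(-12))*(-2105 + 51*√(1/(-12))) = -2*51*√(1*(-1/12))*(-2105 + 51*√(1*(-1/12))) = -2*51*√(-1/12)*(-2105 + 51*√(-1/12)) = -2*51*(I*√3/6)*(-2105 + 51*(I*√3/6)) = -2*17*I*√3/2*(-2105 + 17*I*√3/2) = -17*I*√3*(-2105 + 17*I*√3/2)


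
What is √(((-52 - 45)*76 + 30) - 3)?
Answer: I*√7345 ≈ 85.703*I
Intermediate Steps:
√(((-52 - 45)*76 + 30) - 3) = √((-97*76 + 30) - 3) = √((-7372 + 30) - 3) = √(-7342 - 3) = √(-7345) = I*√7345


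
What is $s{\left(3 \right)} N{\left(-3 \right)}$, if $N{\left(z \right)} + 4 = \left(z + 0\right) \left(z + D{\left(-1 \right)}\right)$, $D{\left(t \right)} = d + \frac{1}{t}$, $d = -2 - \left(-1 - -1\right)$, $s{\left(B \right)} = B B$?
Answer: $126$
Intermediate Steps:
$s{\left(B \right)} = B^{2}$
$d = -2$ ($d = -2 - \left(-1 + 1\right) = -2 - 0 = -2 + 0 = -2$)
$D{\left(t \right)} = -2 + \frac{1}{t}$
$N{\left(z \right)} = -4 + z \left(-3 + z\right)$ ($N{\left(z \right)} = -4 + \left(z + 0\right) \left(z - \left(2 - \frac{1}{-1}\right)\right) = -4 + z \left(z - 3\right) = -4 + z \left(-3 + z\right)$)
$s{\left(3 \right)} N{\left(-3 \right)} = 3^{2} \left(-4 + \left(-3\right)^{2} - -9\right) = 9 \left(-4 + 9 + 9\right) = 9 \cdot 14 = 126$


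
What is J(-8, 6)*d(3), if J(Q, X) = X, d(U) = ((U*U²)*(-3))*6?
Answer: -2916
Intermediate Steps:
d(U) = -18*U³ (d(U) = (U³*(-3))*6 = -3*U³*6 = -18*U³)
J(-8, 6)*d(3) = 6*(-18*3³) = 6*(-18*27) = 6*(-486) = -2916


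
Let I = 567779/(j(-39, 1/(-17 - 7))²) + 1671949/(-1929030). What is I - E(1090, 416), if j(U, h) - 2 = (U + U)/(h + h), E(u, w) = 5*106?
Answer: -449957945685593/848622735660 ≈ -530.22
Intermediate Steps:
E(u, w) = 530
j(U, h) = 2 + U/h (j(U, h) = 2 + (U + U)/(h + h) = 2 + (2*U)/((2*h)) = 2 + (2*U)*(1/(2*h)) = 2 + U/h)
I = -187895785793/848622735660 (I = 567779/((2 - 39/(1/(-17 - 7)))²) + 1671949/(-1929030) = 567779/((2 - 39/(1/(-24)))²) + 1671949*(-1/1929030) = 567779/((2 - 39/(-1/24))²) - 1671949/1929030 = 567779/((2 - 39*(-24))²) - 1671949/1929030 = 567779/((2 + 936)²) - 1671949/1929030 = 567779/(938²) - 1671949/1929030 = 567779/879844 - 1671949/1929030 = -187895785793/848622735660 ≈ -0.22141)
I - E(1090, 416) = -187895785793/848622735660 - 1*530 = -187895785793/848622735660 - 530 = -449957945685593/848622735660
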